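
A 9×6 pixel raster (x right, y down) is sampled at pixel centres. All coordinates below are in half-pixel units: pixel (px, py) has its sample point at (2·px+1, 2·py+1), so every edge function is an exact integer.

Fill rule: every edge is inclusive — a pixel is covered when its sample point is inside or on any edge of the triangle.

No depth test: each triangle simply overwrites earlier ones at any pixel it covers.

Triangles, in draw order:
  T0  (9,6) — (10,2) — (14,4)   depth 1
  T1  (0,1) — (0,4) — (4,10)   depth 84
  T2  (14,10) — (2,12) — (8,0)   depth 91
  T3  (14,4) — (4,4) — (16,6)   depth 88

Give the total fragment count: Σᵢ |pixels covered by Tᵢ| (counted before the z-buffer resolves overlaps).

T0:
  2·area = 18
  edge (9, 6)→(10, 2): d=(1,-4) inclusive
  edge (10, 2)→(14, 4): d=(4,2) inclusive
  edge (14, 4)→(9, 6): d=(-5,2) inclusive
    (5,1)@(11, 3): e=[5,2,11] → X
    (6,1)@(13, 3): e=[13,-2,7] → .
    (5,2)@(11, 5): e=[7,10,1] → X
    (6,2)@(13, 5): e=[15,6,-3] → .
    (5,3)@(11, 7): e=[9,18,-9] → .
  covered (2 px):
    . . . . . . . . .
    . . . . . X . . .
    . . . . . X . . .
    . . . . . . . . .
    . . . . . . . . .
    . . . . . . . . .
T1:
  2·area = 12  (B↔C swapped to make it positive)
  edge (0, 1)→(4, 10): d=(4,9) inclusive
  edge (4, 10)→(0, 4): d=(-4,-6) inclusive
  edge (0, 4)→(0, 1): d=(0,-3) inclusive
    (0,2)@(1, 5): e=[7,2,3] → X
    (1,2)@(3, 5): e=[-11,14,9] → .
    (0,3)@(1, 7): e=[15,-6,3] → .
  covered (1 px):
    . . . . . . . . .
    . . . . . . . . .
    X . . . . . . . .
    . . . . . . . . .
    . . . . . . . . .
    . . . . . . . . .
T2:
  2·area = 132
  edge (14, 10)→(2, 12): d=(-12,2) inclusive
  edge (2, 12)→(8, 0): d=(6,-12) inclusive
  edge (8, 0)→(14, 10): d=(6,10) inclusive
    (3,1)@(7, 3): e=[98,6,28] → X
    (4,1)@(9, 3): e=[94,30,8] → X
    (5,1)@(11, 3): e=[90,54,-12] → .
    (3,2)@(7, 5): e=[74,18,40] → X
    (5,2)@(11, 5): e=[66,66,0] → X  [on edge]
    (6,2)@(13, 5): e=[62,90,-20] → .
    (2,3)@(5, 7): e=[54,6,72] → X
    (6,3)@(13, 7): e=[38,102,-8] → .
    (2,4)@(5, 9): e=[30,18,84] → X
    (6,4)@(13, 9): e=[14,114,4] → X
    (7,4)@(15, 9): e=[10,138,-16] → .
    (1,5)@(3, 11): e=[10,6,116] → X
  covered (17 px):
    . . . . . . . . .
    . . . X X . . . .
    . . . X X X . . .
    . . X X X X . . .
    . . X X X X X . .
    . X X X . . . . .
T3:
  2·area = 20  (B↔C swapped to make it positive)
  edge (14, 4)→(16, 6): d=(2,2) inclusive
  edge (16, 6)→(4, 4): d=(-12,-2) inclusive
  edge (4, 4)→(14, 4): d=(10,0) inclusive
    (5,0)@(11, 1): e=[0,50,-30] → .  [on edge]
    (6,1)@(13, 3): e=[0,30,-10] → .  [on edge]
    (5,2)@(11, 5): e=[8,2,10] → X
    (6,2)@(13, 5): e=[4,6,10] → X
    (7,2)@(15, 5): e=[0,10,10] → X  [on edge]
    (8,2)@(17, 5): e=[-4,14,10] → .
    (5,3)@(11, 7): e=[12,-22,30] → .
    (6,3)@(13, 7): e=[8,-18,30] → .
    (7,3)@(15, 7): e=[4,-14,30] → .
    (8,3)@(17, 7): e=[0,-10,30] → .  [on edge]
  covered (3 px):
    . . . . . . . . .
    . . . . . . . . .
    . . . . . X X X .
    . . . . . . . . .
    . . . . . . . . .
    . . . . . . . . .

Final: 23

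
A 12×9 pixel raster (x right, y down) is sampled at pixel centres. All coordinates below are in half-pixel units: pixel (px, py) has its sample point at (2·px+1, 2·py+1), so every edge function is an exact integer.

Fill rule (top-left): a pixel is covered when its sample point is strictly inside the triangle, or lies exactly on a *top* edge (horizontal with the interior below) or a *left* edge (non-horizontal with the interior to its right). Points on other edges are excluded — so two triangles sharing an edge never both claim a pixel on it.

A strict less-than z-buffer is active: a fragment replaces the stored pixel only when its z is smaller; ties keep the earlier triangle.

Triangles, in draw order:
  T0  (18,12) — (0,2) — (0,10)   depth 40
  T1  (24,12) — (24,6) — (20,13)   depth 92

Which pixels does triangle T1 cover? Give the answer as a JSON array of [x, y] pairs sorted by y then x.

T0:
  2·area = 144  (B↔C swapped to make it positive)
  edge (18, 12)→(0, 10): d=(-18,-2) top-left  bias=+0
  edge (0, 10)→(0, 2): d=(0,-8) top-left  bias=+0
  edge (0, 2)→(18, 12): d=(18,10) right/bottom  bias=-1
    (0,1)@(1, 3): e=[128,8,8] → █
    (1,1)@(3, 3): e=[132,24,-12] → ·
    (0,2)@(1, 5): e=[92,8,44] → █
    (1,2)@(3, 5): e=[96,24,24] → █
    (2,2)@(5, 5): e=[100,40,4] → █
    (3,2)@(7, 5): e=[104,56,-16] → ·
    (0,3)@(1, 7): e=[56,8,80] → █
    (3,3)@(7, 7): e=[68,56,20] → █
    (4,3)@(9, 7): e=[72,72,0] → ·  [on edge]
    (0,4)@(1, 9): e=[20,8,116] → █
    (4,4)@(9, 9): e=[36,72,36] → █
    (5,4)@(11, 9): e=[40,88,16] → █
    (4,5)@(9, 11): e=[0,72,72] → █  [on edge]
  covered (18 px):
    · · · · · · · · · · · ·
    █ · · · · · · · · · · ·
    █ █ █ · · · · · · · · ·
    █ █ █ █ · · · · · · · ·
    █ █ █ █ █ █ · · · · · ·
    · · · · █ █ █ █ · · · ·
    · · · · · · · · · · · ·
    · · · · · · · · · · · ·
    · · · · · · · · · · · ·
T1:
  2·area = 24  (B↔C swapped to make it positive)
  edge (24, 12)→(20, 13): d=(-4,1) right/bottom  bias=-1
  edge (20, 13)→(24, 6): d=(4,-7) top-left  bias=+0
  edge (24, 6)→(24, 12): d=(0,6) right/bottom  bias=-1
    (11,4)@(23, 9): e=[13,5,6] → █
    (11,5)@(23, 11): e=[5,13,6] → █
    (11,6)@(23, 13): e=[-3,21,6] → ·
  covered (2 px):
    · · · · · · · · · · · ·
    · · · · · · · · · · · ·
    · · · · · · · · · · · ·
    · · · · · · · · · · · ·
    · · · · · · · · · · · █
    · · · · · · · · · · · █
    · · · · · · · · · · · ·
    · · · · · · · · · · · ·
    · · · · · · · · · · · ·

Result: [[11,4],[11,5]]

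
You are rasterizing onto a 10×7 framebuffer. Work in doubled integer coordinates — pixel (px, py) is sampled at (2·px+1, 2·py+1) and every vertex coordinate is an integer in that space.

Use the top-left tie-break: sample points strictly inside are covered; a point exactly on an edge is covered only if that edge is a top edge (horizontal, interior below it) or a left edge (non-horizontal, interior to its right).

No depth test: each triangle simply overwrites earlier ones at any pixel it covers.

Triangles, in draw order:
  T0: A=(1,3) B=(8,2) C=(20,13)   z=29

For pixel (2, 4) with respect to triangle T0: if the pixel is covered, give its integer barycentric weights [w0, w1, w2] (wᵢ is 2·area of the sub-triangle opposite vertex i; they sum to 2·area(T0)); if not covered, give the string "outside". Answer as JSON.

T0:
  2·area = 89
  edge (1, 3)→(8, 2): d=(7,-1) top-left  bias=+0
  edge (8, 2)→(20, 13): d=(12,11) right/bottom  bias=-1
  edge (20, 13)→(1, 3): d=(-19,-10) top-left  bias=+0
    (7,0)@(15, 1): e=[0,-89,178] → ·  [on edge]
    (0,1)@(1, 3): e=[0,89,0] → █  [on edge]
    (1,1)@(3, 3): e=[2,67,20] → █
    (2,1)@(5, 3): e=[4,45,40] → █
    (3,1)@(7, 3): e=[6,23,60] → █
    (4,1)@(9, 3): e=[8,1,80] → █
    (5,1)@(11, 3): e=[10,-21,100] → ·
    (0,2)@(1, 5): e=[14,113,-38] → ·
    (1,2)@(3, 5): e=[16,91,-18] → ·
    (2,2)@(5, 5): e=[18,69,2] → █
    (5,2)@(11, 5): e=[24,3,62] → █
    (6,2)@(13, 5): e=[26,-19,82] → ·
  covered (15 px):
    · · · · · · · · · ·
    █ █ █ █ █ · · · · ·
    · · █ █ █ █ · · · ·
    · · · · █ █ █ · · ·
    · · · · · · █ █ · ·
    · · · · · · · · █ ·
    · · · · · · · · · ·

Result: "outside"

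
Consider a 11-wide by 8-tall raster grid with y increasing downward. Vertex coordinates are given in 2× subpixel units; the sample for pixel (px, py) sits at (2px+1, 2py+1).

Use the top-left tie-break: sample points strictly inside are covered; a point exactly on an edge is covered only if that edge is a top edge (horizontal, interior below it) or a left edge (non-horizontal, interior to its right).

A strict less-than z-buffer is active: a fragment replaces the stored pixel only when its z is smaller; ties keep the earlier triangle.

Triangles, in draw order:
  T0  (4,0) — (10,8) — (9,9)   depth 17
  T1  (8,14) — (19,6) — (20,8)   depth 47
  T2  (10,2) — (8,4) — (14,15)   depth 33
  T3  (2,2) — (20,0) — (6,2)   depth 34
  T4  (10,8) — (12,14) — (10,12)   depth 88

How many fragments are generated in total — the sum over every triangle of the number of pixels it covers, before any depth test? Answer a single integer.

T0:
  2·area = 14
  edge (4, 0)→(10, 8): d=(6,8) right/bottom  bias=-1
  edge (10, 8)→(9, 9): d=(-1,1) right/bottom  bias=-1
  edge (9, 9)→(4, 0): d=(-5,-9) top-left  bias=+0
    (8,0)@(17, 1): e=[-98,0,112] → ·  [on edge]
    (7,1)@(15, 3): e=[-70,0,84] → ·  [on edge]
    (3,2)@(7, 5): e=[6,6,2] → █
    (4,2)@(9, 5): e=[-10,4,20] → ·
    (6,2)@(13, 5): e=[-42,0,56] → ·  [on edge]
    (3,3)@(7, 7): e=[18,4,-8] → ·
    (4,3)@(9, 7): e=[2,2,10] → █
    (5,3)@(11, 7): e=[-14,0,28] → ·  [on edge]
    (4,4)@(9, 9): e=[14,0,0] → ·  [on edge]
    (3,5)@(7, 11): e=[42,0,-28] → ·  [on edge]
    (2,6)@(5, 13): e=[70,0,-56] → ·  [on edge]
    (1,7)@(3, 15): e=[98,0,-84] → ·  [on edge]
  covered (2 px):
    · · · · · · · · · · ·
    · · · · · · · · · · ·
    · · · █ · · · · · · ·
    · · · · █ · · · · · ·
    · · · · · · · · · · ·
    · · · · · · · · · · ·
    · · · · · · · · · · ·
    · · · · · · · · · · ·
T1:
  2·area = 30
  edge (8, 14)→(19, 6): d=(11,-8) top-left  bias=+0
  edge (19, 6)→(20, 8): d=(1,2) right/bottom  bias=-1
  edge (20, 8)→(8, 14): d=(-12,6) right/bottom  bias=-1
    (9,3)@(19, 7): e=[11,1,18] → █
    (10,3)@(21, 7): e=[27,-3,6] → ·
    (7,4)@(15, 9): e=[1,11,18] → █
    (8,4)@(17, 9): e=[17,7,6] → █
    (9,4)@(19, 9): e=[33,3,-6] → ·
    (6,5)@(13, 11): e=[7,17,6] → █
    (7,5)@(15, 11): e=[23,13,-6] → ·
    (8,5)@(17, 11): e=[39,9,-18] → ·
    (6,6)@(13, 13): e=[29,19,-18] → ·
  covered (4 px):
    · · · · · · · · · · ·
    · · · · · · · · · · ·
    · · · · · · · · · · ·
    · · · · · · · · · █ ·
    · · · · · · · █ █ · ·
    · · · · · · █ · · · ·
    · · · · · · · · · · ·
    · · · · · · · · · · ·
T2:
  2·area = 34  (B↔C swapped to make it positive)
  edge (10, 2)→(14, 15): d=(4,13) right/bottom  bias=-1
  edge (14, 15)→(8, 4): d=(-6,-11) top-left  bias=+0
  edge (8, 4)→(10, 2): d=(2,-2) top-left  bias=+0
    (5,0)@(11, 1): e=[-17,51,0] → ·  [on edge]
    (4,1)@(9, 3): e=[17,17,0] → █  [on edge]
    (5,1)@(11, 3): e=[-9,39,4] → ·
    (3,2)@(7, 5): e=[51,-17,0] → ·  [on edge]
    (4,2)@(9, 5): e=[25,5,4] → █
    (5,2)@(11, 5): e=[-1,27,8] → ·
    (2,3)@(5, 7): e=[85,-51,0] → ·  [on edge]
    (4,3)@(9, 7): e=[33,-7,8] → ·
    (5,3)@(11, 7): e=[7,15,12] → █
    (6,3)@(13, 7): e=[-19,37,16] → ·
    (1,4)@(3, 9): e=[119,-85,0] → ·  [on edge]
    (5,4)@(11, 9): e=[15,3,16] → █
    (0,5)@(1, 11): e=[153,-119,0] → ·  [on edge]
  covered (5 px):
    · · · · · · · · · · ·
    · · · · █ · · · · · ·
    · · · · █ · · · · · ·
    · · · · · █ · · · · ·
    · · · · · █ · · · · ·
    · · · · · · · · · · ·
    · · · · · · █ · · · ·
    · · · · · · · · · · ·
T3:
  2·area = 8
  edge (2, 2)→(20, 0): d=(18,-2) top-left  bias=+0
  edge (20, 0)→(6, 2): d=(-14,2) right/bottom  bias=-1
  edge (6, 2)→(2, 2): d=(-4,0) right/bottom  bias=-1
    (5,0)@(11, 1): e=[0,4,4] → █  [on edge]
    (6,0)@(13, 1): e=[4,0,4] → ·  [on edge]
    (5,1)@(11, 3): e=[36,-24,-4] → ·
  covered (1 px):
    · · · · · █ · · · · ·
    · · · · · · · · · · ·
    · · · · · · · · · · ·
    · · · · · · · · · · ·
    · · · · · · · · · · ·
    · · · · · · · · · · ·
    · · · · · · · · · · ·
    · · · · · · · · · · ·
T4:
  2·area = 8
  edge (10, 8)→(12, 14): d=(2,6) right/bottom  bias=-1
  edge (12, 14)→(10, 12): d=(-2,-2) top-left  bias=+0
  edge (10, 12)→(10, 8): d=(0,-4) top-left  bias=+0
    (0,1)@(1, 3): e=[44,0,-36] → ·  [on edge]
    (1,2)@(3, 5): e=[36,0,-28] → ·  [on edge]
    (4,2)@(9, 5): e=[0,12,-4] → ·  [on edge]
    (2,3)@(5, 7): e=[28,0,-20] → ·  [on edge]
    (3,4)@(7, 9): e=[20,0,-12] → ·  [on edge]
    (4,5)@(9, 11): e=[12,0,-4] → ·  [on edge]
    (5,5)@(11, 11): e=[0,4,4] → ·  [on edge]
    (5,6)@(11, 13): e=[4,0,4] → █  [on edge]
    (6,6)@(13, 13): e=[-8,4,12] → ·
    (5,7)@(11, 15): e=[8,-4,4] → ·
    (6,7)@(13, 15): e=[-4,0,12] → ·  [on edge]
  covered (1 px):
    · · · · · · · · · · ·
    · · · · · · · · · · ·
    · · · · · · · · · · ·
    · · · · · · · · · · ·
    · · · · · · · · · · ·
    · · · · · · · · · · ·
    · · · · · █ · · · · ·
    · · · · · · · · · · ·

Answer: 13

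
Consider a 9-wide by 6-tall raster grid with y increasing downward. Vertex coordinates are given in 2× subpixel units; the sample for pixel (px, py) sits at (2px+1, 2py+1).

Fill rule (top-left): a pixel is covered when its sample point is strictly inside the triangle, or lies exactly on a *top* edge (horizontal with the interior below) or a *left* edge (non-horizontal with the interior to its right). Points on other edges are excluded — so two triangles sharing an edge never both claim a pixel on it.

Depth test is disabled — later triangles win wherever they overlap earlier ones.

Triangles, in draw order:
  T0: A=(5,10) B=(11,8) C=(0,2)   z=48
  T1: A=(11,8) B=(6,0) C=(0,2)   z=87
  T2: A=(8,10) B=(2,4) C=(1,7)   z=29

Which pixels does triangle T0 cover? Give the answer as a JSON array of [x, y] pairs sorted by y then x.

T0:
  2·area = 58  (B↔C swapped to make it positive)
  edge (5, 10)→(0, 2): d=(-5,-8) top-left  bias=+0
  edge (0, 2)→(11, 8): d=(11,6) right/bottom  bias=-1
  edge (11, 8)→(5, 10): d=(-6,2) right/bottom  bias=-1
    (0,1)@(1, 3): e=[3,5,50] → #
    (1,1)@(3, 3): e=[19,-7,46] → ·
    (0,2)@(1, 5): e=[-7,27,38] → ·
    (1,2)@(3, 5): e=[9,15,34] → #
    (2,2)@(5, 5): e=[25,3,30] → #
    (3,2)@(7, 5): e=[41,-9,26] → ·
    (1,3)@(3, 7): e=[-1,37,22] → ·
    (2,3)@(5, 7): e=[15,25,18] → #
    (3,3)@(7, 7): e=[31,13,14] → #
    (4,3)@(9, 7): e=[47,1,10] → #
    (5,3)@(11, 7): e=[63,-11,6] → ·
    (2,4)@(5, 9): e=[5,47,6] → #
  covered (8 px):
    · · · · · · · · ·
    # · · · · · · · ·
    · # # · · · · · ·
    · · # # # · · · ·
    · · # # · · · · ·
    · · · · · · · · ·
T1:
  2·area = 58  (B↔C swapped to make it positive)
  edge (11, 8)→(0, 2): d=(-11,-6) top-left  bias=+0
  edge (0, 2)→(6, 0): d=(6,-2) top-left  bias=+0
  edge (6, 0)→(11, 8): d=(5,8) right/bottom  bias=-1
    (1,0)@(3, 1): e=[29,0,29] → #  [on edge]
    (2,0)@(5, 1): e=[41,4,13] → #
    (3,0)@(7, 1): e=[53,8,-3] → ·
    (1,1)@(3, 3): e=[7,12,39] → #
    (3,1)@(7, 3): e=[31,20,7] → #
    (4,1)@(9, 3): e=[43,24,-9] → ·
    (1,2)@(3, 5): e=[-15,24,49] → ·
    (2,2)@(5, 5): e=[-3,28,33] → ·
    (3,2)@(7, 5): e=[9,32,17] → #
    (4,2)@(9, 5): e=[21,36,1] → #
    (5,2)@(11, 5): e=[33,40,-15] → ·
    (3,3)@(7, 7): e=[-13,44,27] → ·
  covered (7 px):
    · # # · · · · · ·
    · # # # · · · · ·
    · · · # # · · · ·
    · · · · · · · · ·
    · · · · · · · · ·
    · · · · · · · · ·
T2:
  2·area = 24  (B↔C swapped to make it positive)
  edge (8, 10)→(1, 7): d=(-7,-3) top-left  bias=+0
  edge (1, 7)→(2, 4): d=(1,-3) top-left  bias=+0
  edge (2, 4)→(8, 10): d=(6,6) right/bottom  bias=-1
    (1,0)@(3, 1): e=[48,0,-24] → ·  [on edge]
    (0,1)@(1, 3): e=[28,-4,0] → ·  [on edge]
    (1,2)@(3, 5): e=[20,4,0] → ·  [on edge]
    (0,3)@(1, 7): e=[0,0,24] → #  [on edge]
    (1,3)@(3, 7): e=[6,6,12] → #
    (2,3)@(5, 7): e=[12,12,0] → ·  [on edge]
    (0,4)@(1, 9): e=[-14,2,36] → ·
    (1,4)@(3, 9): e=[-8,8,24] → ·
    (3,4)@(7, 9): e=[4,20,0] → ·  [on edge]
    (4,5)@(9, 11): e=[-4,28,0] → ·  [on edge]
  covered (2 px):
    · · · · · · · · ·
    · · · · · · · · ·
    · · · · · · · · ·
    # # · · · · · · ·
    · · · · · · · · ·
    · · · · · · · · ·

Result: [[0,1],[1,2],[2,2],[2,3],[3,3],[4,3],[2,4],[3,4]]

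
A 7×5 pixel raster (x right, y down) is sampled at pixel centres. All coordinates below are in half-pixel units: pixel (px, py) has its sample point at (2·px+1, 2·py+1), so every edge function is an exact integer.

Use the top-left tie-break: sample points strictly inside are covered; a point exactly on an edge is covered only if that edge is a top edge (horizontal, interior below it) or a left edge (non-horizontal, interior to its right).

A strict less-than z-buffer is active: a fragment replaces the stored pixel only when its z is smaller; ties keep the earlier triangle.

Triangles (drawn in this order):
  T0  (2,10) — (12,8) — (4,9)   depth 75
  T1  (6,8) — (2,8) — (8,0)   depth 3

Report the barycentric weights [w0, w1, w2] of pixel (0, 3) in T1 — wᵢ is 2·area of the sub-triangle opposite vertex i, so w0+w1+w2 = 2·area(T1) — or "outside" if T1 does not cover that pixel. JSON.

T0:
  2·area = 6  (B↔C swapped to make it positive)
  edge (2, 10)→(4, 9): d=(2,-1) top-left  bias=+0
  edge (4, 9)→(12, 8): d=(8,-1) top-left  bias=+0
  edge (12, 8)→(2, 10): d=(-10,2) right/bottom  bias=-1
    (2,4)@(5, 9): e=[1,1,4] → #
    (3,4)@(7, 9): e=[3,3,0] → ·  [on edge]
  covered (1 px):
    · · · · · · ·
    · · · · · · ·
    · · · · · · ·
    · · · · · · ·
    · · # · · · ·
T1:
  2·area = 32
  edge (6, 8)→(2, 8): d=(-4,0) right/bottom  bias=-1
  edge (2, 8)→(8, 0): d=(6,-8) top-left  bias=+0
  edge (8, 0)→(6, 8): d=(-2,8) right/bottom  bias=-1
    (3,1)@(7, 3): e=[20,10,2] → #
    (4,1)@(9, 3): e=[20,26,-14] → ·
    (2,2)@(5, 5): e=[12,6,14] → #
    (3,2)@(7, 5): e=[12,22,-2] → ·
    (1,3)@(3, 7): e=[4,2,26] → #
    (3,3)@(7, 7): e=[4,34,-6] → ·
    (1,4)@(3, 9): e=[-4,14,22] → ·
    (2,4)@(5, 9): e=[-4,30,6] → ·
  covered (4 px):
    · · · · · · ·
    · · · # · · ·
    · · # · · · ·
    · # # · · · ·
    · · · · · · ·

Final: "outside"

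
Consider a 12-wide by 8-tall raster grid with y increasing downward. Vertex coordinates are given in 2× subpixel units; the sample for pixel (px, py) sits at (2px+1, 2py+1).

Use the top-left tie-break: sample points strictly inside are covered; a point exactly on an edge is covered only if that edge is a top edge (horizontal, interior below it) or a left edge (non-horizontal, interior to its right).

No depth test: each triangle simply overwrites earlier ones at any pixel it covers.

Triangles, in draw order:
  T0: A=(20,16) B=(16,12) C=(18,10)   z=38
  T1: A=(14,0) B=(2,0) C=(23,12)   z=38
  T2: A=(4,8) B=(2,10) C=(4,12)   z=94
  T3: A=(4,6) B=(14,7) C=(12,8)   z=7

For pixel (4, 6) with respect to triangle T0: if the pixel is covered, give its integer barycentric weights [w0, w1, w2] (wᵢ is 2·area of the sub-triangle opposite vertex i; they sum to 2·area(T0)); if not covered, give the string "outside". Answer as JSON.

T0:
  2·area = 16
  edge (20, 16)→(16, 12): d=(-4,-4) top-left  bias=+0
  edge (16, 12)→(18, 10): d=(2,-2) top-left  bias=+0
  edge (18, 10)→(20, 16): d=(2,6) right/bottom  bias=-1
    (2,0)@(5, 1): e=[0,-44,60] → ·  [on edge]
    (7,0)@(15, 1): e=[40,-24,0] → ·  [on edge]
    (3,1)@(7, 3): e=[0,-36,52] → ·  [on edge]
    (4,2)@(9, 5): e=[0,-28,44] → ·  [on edge]
    (11,2)@(23, 5): e=[56,0,-40] → ·  [on edge]
    (5,3)@(11, 7): e=[0,-20,36] → ·  [on edge]
    (8,3)@(17, 7): e=[24,-8,0] → ·  [on edge]
    (10,3)@(21, 7): e=[40,0,-24] → ·  [on edge]
    (6,4)@(13, 9): e=[0,-12,28] → ·  [on edge]
    (9,4)@(19, 9): e=[24,0,-8] → ·  [on edge]
    (7,5)@(15, 11): e=[0,-4,20] → ·  [on edge]
    (8,5)@(17, 11): e=[8,0,8] → █  [on edge]
    (7,6)@(15, 13): e=[-8,0,24] → ·  [on edge]
    (8,6)@(17, 13): e=[0,4,12] → █  [on edge]
    (9,6)@(19, 13): e=[8,8,0] → ·  [on edge]
    (6,7)@(13, 15): e=[-24,0,40] → ·  [on edge]
    (9,7)@(19, 15): e=[0,12,4] → █  [on edge]
  covered (3 px):
    · · · · · · · · · · · ·
    · · · · · · · · · · · ·
    · · · · · · · · · · · ·
    · · · · · · · · · · · ·
    · · · · · · · · · · · ·
    · · · · · · · · █ · · ·
    · · · · · · · · █ · · ·
    · · · · · · · · · █ · ·
T1:
  2·area = 144  (B↔C swapped to make it positive)
  edge (14, 0)→(23, 12): d=(9,12) right/bottom  bias=-1
  edge (23, 12)→(2, 0): d=(-21,-12) top-left  bias=+0
  edge (2, 0)→(14, 0): d=(12,0) top-left  bias=+0
    (2,0)@(5, 1): e=[117,15,12] → █
    (3,0)@(7, 1): e=[93,39,12] → █
    (4,0)@(9, 1): e=[69,63,12] → █
    (5,0)@(11, 1): e=[45,87,12] → █
    (6,0)@(13, 1): e=[21,111,12] → █
    (7,0)@(15, 1): e=[-3,135,12] → ·
    (2,1)@(5, 3): e=[135,-27,36] → ·
    (3,1)@(7, 3): e=[111,-3,36] → ·
    (4,1)@(9, 3): e=[87,21,36] → █
    (7,1)@(15, 3): e=[15,93,36] → █
    (8,1)@(17, 3): e=[-9,117,36] → ·
    (4,2)@(9, 5): e=[105,-21,60] → ·
  covered (17 px):
    · · █ █ █ █ █ · · · · ·
    · · · · █ █ █ █ · · · ·
    · · · · · █ █ █ █ · · ·
    · · · · · · · █ █ █ · ·
    · · · · · · · · · █ · ·
    · · · · · · · · · · · ·
    · · · · · · · · · · · ·
    · · · · · · · · · · · ·
T2:
  2·area = 8  (B↔C swapped to make it positive)
  edge (4, 8)→(4, 12): d=(0,4) right/bottom  bias=-1
  edge (4, 12)→(2, 10): d=(-2,-2) top-left  bias=+0
  edge (2, 10)→(4, 8): d=(2,-2) top-left  bias=+0
    (5,0)@(11, 1): e=[-28,36,0] → ·  [on edge]
    (4,1)@(9, 3): e=[-20,28,0] → ·  [on edge]
    (3,2)@(7, 5): e=[-12,20,0] → ·  [on edge]
    (2,3)@(5, 7): e=[-4,12,0] → ·  [on edge]
    (0,4)@(1, 9): e=[12,0,-4] → ·  [on edge]
    (1,4)@(3, 9): e=[4,4,0] → █  [on edge]
    (2,4)@(5, 9): e=[-4,8,4] → ·
    (0,5)@(1, 11): e=[12,-4,0] → ·  [on edge]
    (1,5)@(3, 11): e=[4,0,4] → █  [on edge]
    (2,5)@(5, 11): e=[-4,4,8] → ·
    (1,6)@(3, 13): e=[4,-4,8] → ·
    (2,6)@(5, 13): e=[-4,0,12] → ·  [on edge]
    (3,7)@(7, 15): e=[-12,0,20] → ·  [on edge]
  covered (2 px):
    · · · · · · · · · · · ·
    · · · · · · · · · · · ·
    · · · · · · · · · · · ·
    · · · · · · · · · · · ·
    · █ · · · · · · · · · ·
    · █ · · · · · · · · · ·
    · · · · · · · · · · · ·
    · · · · · · · · · · · ·
T3:
  2·area = 12
  edge (4, 6)→(14, 7): d=(10,1) right/bottom  bias=-1
  edge (14, 7)→(12, 8): d=(-2,1) right/bottom  bias=-1
  edge (12, 8)→(4, 6): d=(-8,-2) top-left  bias=+0
    (4,3)@(9, 7): e=[5,5,2] → █
    (5,3)@(11, 7): e=[3,3,6] → █
    (6,3)@(13, 7): e=[1,1,10] → █
    (7,3)@(15, 7): e=[-1,-1,14] → ·
    (4,4)@(9, 9): e=[25,1,-14] → ·
    (5,4)@(11, 9): e=[23,-1,-10] → ·
    (6,4)@(13, 9): e=[21,-3,-6] → ·
  covered (3 px):
    · · · · · · · · · · · ·
    · · · · · · · · · · · ·
    · · · · · · · · · · · ·
    · · · · █ █ █ · · · · ·
    · · · · · · · · · · · ·
    · · · · · · · · · · · ·
    · · · · · · · · · · · ·
    · · · · · · · · · · · ·

Answer: "outside"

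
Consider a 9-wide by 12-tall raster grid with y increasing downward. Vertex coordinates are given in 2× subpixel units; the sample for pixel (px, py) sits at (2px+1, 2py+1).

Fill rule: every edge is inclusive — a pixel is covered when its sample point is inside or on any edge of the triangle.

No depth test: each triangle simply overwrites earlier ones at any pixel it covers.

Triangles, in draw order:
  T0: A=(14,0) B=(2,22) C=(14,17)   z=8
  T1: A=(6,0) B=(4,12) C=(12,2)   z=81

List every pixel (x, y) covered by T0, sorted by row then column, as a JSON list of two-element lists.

T0:
  2·area = 204  (B↔C swapped to make it positive)
  edge (14, 0)→(14, 17): d=(0,17) inclusive
  edge (14, 17)→(2, 22): d=(-12,5) inclusive
  edge (2, 22)→(14, 0): d=(12,-22) inclusive
    (6,1)@(13, 3): e=[17,173,14] → #
    (7,1)@(15, 3): e=[-17,163,58] → ·
    (6,2)@(13, 5): e=[17,149,38] → #
    (7,2)@(15, 5): e=[-17,139,82] → ·
    (5,3)@(11, 7): e=[51,135,18] → #
    (7,3)@(15, 7): e=[-17,115,106] → ·
    (5,4)@(11, 9): e=[51,111,42] → #
    (7,4)@(15, 9): e=[-17,91,130] → ·
    (4,5)@(9, 11): e=[85,97,22] → #
    (7,5)@(15, 11): e=[-17,67,154] → ·
    (3,6)@(7, 13): e=[119,83,2] → #
    (7,6)@(15, 13): e=[-17,43,178] → ·
  covered (26 px):
    · · · · · · · · ·
    · · · · · · # · ·
    · · · · · · # · ·
    · · · · · # # · ·
    · · · · · # # · ·
    · · · · # # # · ·
    · · · # # # # · ·
    · · · # # # # · ·
    · · # # # # # · ·
    · · # # # · · · ·
    · # · · · · · · ·
    · · · · · · · · ·
T1:
  2·area = 76  (B↔C swapped to make it positive)
  edge (6, 0)→(12, 2): d=(6,2) inclusive
  edge (12, 2)→(4, 12): d=(-8,10) inclusive
  edge (4, 12)→(6, 0): d=(2,-12) inclusive
    (3,0)@(7, 1): e=[4,58,14] → #
    (4,0)@(9, 1): e=[0,38,38] → #  [on edge]
    (5,0)@(11, 1): e=[-4,18,62] → ·
    (3,1)@(7, 3): e=[16,42,18] → #
    (5,1)@(11, 3): e=[8,2,66] → #
    (6,1)@(13, 3): e=[4,-18,90] → ·
    (7,1)@(15, 3): e=[0,-38,114] → ·  [on edge]
    (3,2)@(7, 5): e=[28,26,22] → #
    (5,2)@(11, 5): e=[20,-14,70] → ·
    (2,3)@(5, 7): e=[44,30,2] → #
    (4,3)@(9, 7): e=[36,-10,50] → ·
    (2,4)@(5, 9): e=[56,14,6] → #
  covered (10 px):
    · · · # # · · · ·
    · · · # # # · · ·
    · · · # # · · · ·
    · · # # · · · · ·
    · · # · · · · · ·
    · · · · · · · · ·
    · · · · · · · · ·
    · · · · · · · · ·
    · · · · · · · · ·
    · · · · · · · · ·
    · · · · · · · · ·
    · · · · · · · · ·

Answer: [[6,1],[6,2],[5,3],[6,3],[5,4],[6,4],[4,5],[5,5],[6,5],[3,6],[4,6],[5,6],[6,6],[3,7],[4,7],[5,7],[6,7],[2,8],[3,8],[4,8],[5,8],[6,8],[2,9],[3,9],[4,9],[1,10]]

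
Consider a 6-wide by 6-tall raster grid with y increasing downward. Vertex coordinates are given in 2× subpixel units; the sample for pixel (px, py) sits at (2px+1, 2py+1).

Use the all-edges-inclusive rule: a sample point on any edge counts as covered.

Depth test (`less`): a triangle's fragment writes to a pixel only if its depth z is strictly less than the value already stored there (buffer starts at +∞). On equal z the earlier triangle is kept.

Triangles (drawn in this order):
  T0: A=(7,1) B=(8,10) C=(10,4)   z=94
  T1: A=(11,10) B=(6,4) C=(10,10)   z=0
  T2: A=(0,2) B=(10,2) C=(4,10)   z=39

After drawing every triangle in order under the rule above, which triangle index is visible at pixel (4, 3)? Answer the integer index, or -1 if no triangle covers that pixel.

T0:
  2·area = 24  (B↔C swapped to make it positive)
  edge (7, 1)→(10, 4): d=(3,3) inclusive
  edge (10, 4)→(8, 10): d=(-2,6) inclusive
  edge (8, 10)→(7, 1): d=(-1,-9) inclusive
    (3,0)@(7, 1): e=[0,24,0] → X  [on edge]
    (4,0)@(9, 1): e=[-6,12,18] → .
    (5,0)@(11, 1): e=[-12,0,36] → .  [on edge]
    (3,1)@(7, 3): e=[6,20,-2] → .
    (4,1)@(9, 3): e=[0,8,16] → X  [on edge]
    (5,1)@(11, 3): e=[-6,-4,34] → .
    (4,2)@(9, 5): e=[6,4,14] → X
    (5,2)@(11, 5): e=[0,-8,32] → .  [on edge]
    (4,3)@(9, 7): e=[12,0,12] → X  [on edge]
    (5,3)@(11, 7): e=[6,-12,30] → .
    (4,4)@(9, 9): e=[18,-4,10] → .
  covered (4 px):
    . . . X . .
    . . . . X .
    . . . . X .
    . . . . X .
    . . . . . .
    . . . . . .
T1:
  2·area = 6  (B↔C swapped to make it positive)
  edge (11, 10)→(10, 10): d=(-1,0) inclusive
  edge (10, 10)→(6, 4): d=(-4,-6) inclusive
  edge (6, 4)→(11, 10): d=(5,6) inclusive
  covered (0 px):
    . . . . . .
    . . . . . .
    . . . . . .
    . . . . . .
    . . . . . .
    . . . . . .
T2:
  2·area = 80
  edge (0, 2)→(10, 2): d=(10,0) inclusive
  edge (10, 2)→(4, 10): d=(-6,8) inclusive
  edge (4, 10)→(0, 2): d=(-4,-8) inclusive
    (0,1)@(1, 3): e=[10,66,4] → X
    (1,1)@(3, 3): e=[10,50,20] → X
    (2,1)@(5, 3): e=[10,34,36] → X
    (3,1)@(7, 3): e=[10,18,52] → X
    (4,1)@(9, 3): e=[10,2,68] → X
    (5,1)@(11, 3): e=[10,-14,84] → .
    (0,2)@(1, 5): e=[30,54,-4] → .
    (1,2)@(3, 5): e=[30,38,12] → X
    (4,2)@(9, 5): e=[30,-10,60] → .
    (1,3)@(3, 7): e=[50,26,4] → X
    (3,3)@(7, 7): e=[50,-6,36] → .
    (1,4)@(3, 9): e=[70,14,-4] → .
  covered (10 px):
    . . . . . .
    X X X X X .
    . X X X . .
    . X X . . .
    . . . . . .
    . . . . . .

Z-buffer (winner per pixel, '.' = empty):
  . . . 0 . .
  2 2 2 2 2 .
  . 2 2 2 0 .
  . 2 2 . 0 .
  . . . . . .
  . . . . . .

Answer: 0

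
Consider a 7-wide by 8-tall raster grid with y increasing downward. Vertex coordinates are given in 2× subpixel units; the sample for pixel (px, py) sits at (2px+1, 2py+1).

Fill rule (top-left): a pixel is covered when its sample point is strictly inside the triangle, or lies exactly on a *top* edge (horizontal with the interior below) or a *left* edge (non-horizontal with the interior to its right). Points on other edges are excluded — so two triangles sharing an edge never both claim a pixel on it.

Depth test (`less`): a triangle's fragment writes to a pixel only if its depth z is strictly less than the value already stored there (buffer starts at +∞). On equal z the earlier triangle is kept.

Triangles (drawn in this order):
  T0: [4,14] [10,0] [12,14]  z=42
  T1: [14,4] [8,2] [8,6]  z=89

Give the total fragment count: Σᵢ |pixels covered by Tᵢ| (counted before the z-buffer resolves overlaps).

T0:
  2·area = 112
  edge (4, 14)→(10, 0): d=(6,-14) top-left  bias=+0
  edge (10, 0)→(12, 14): d=(2,14) right/bottom  bias=-1
  edge (12, 14)→(4, 14): d=(-8,0) right/bottom  bias=-1
    (4,1)@(9, 3): e=[4,20,88] → X
    (5,1)@(11, 3): e=[32,-8,88] → .
    (4,2)@(9, 5): e=[16,24,72] → X
    (5,2)@(11, 5): e=[44,-4,72] → .
    (3,3)@(7, 7): e=[0,56,56] → X  [on edge]
    (5,3)@(11, 7): e=[56,0,56] → .  [on edge]
    (3,4)@(7, 9): e=[12,60,40] → X
    (5,4)@(11, 9): e=[68,4,40] → X
    (6,4)@(13, 9): e=[96,-24,40] → .
    (3,5)@(7, 11): e=[24,64,24] → X
    (6,5)@(13, 11): e=[108,-20,24] → .
    (2,6)@(5, 13): e=[8,96,8] → X
  covered (14 px):
    . . . . . . .
    . . . . X . .
    . . . . X . .
    . . . X X . .
    . . . X X X .
    . . . X X X .
    . . X X X X .
    . . . . . . .
T1:
  2·area = 24  (B↔C swapped to make it positive)
  edge (14, 4)→(8, 6): d=(-6,2) right/bottom  bias=-1
  edge (8, 6)→(8, 2): d=(0,-4) top-left  bias=+0
  edge (8, 2)→(14, 4): d=(6,2) right/bottom  bias=-1
    (2,0)@(5, 1): e=[36,-12,0] → .  [on edge]
    (4,1)@(9, 3): e=[16,4,4] → X
    (5,1)@(11, 3): e=[12,12,0] → .  [on edge]
    (4,2)@(9, 5): e=[4,4,16] → X
    (5,2)@(11, 5): e=[0,12,12] → .  [on edge]
    (2,3)@(5, 7): e=[0,-12,36] → .  [on edge]
    (4,3)@(9, 7): e=[-8,4,28] → .
  covered (2 px):
    . . . . . . .
    . . . . X . .
    . . . . X . .
    . . . . . . .
    . . . . . . .
    . . . . . . .
    . . . . . . .
    . . . . . . .

Result: 16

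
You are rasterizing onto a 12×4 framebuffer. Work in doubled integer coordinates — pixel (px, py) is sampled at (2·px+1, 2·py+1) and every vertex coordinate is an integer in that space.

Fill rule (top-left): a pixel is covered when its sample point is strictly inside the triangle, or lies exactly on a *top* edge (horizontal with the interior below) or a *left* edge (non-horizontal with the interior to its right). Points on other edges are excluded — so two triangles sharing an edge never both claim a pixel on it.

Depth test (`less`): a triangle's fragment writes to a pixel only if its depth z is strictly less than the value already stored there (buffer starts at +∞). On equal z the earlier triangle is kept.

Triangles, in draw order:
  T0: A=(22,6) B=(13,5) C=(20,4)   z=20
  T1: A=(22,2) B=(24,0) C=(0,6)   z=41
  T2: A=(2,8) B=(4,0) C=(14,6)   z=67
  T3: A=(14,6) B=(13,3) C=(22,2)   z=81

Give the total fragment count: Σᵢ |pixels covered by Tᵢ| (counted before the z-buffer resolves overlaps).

T0:
  2·area = 16
  edge (22, 6)→(13, 5): d=(-9,-1) top-left  bias=+0
  edge (13, 5)→(20, 4): d=(7,-1) top-left  bias=+0
  edge (20, 4)→(22, 6): d=(2,2) right/bottom  bias=-1
    (8,0)@(17, 1): e=[40,-24,0] → ·  [on edge]
    (9,1)@(19, 3): e=[24,-8,0] → ·  [on edge]
    (6,2)@(13, 5): e=[0,0,16] → █  [on edge]
    (7,2)@(15, 5): e=[2,2,12] → █
    (8,2)@(17, 5): e=[4,4,8] → █
    (9,2)@(19, 5): e=[6,6,4] → █
    (10,2)@(21, 5): e=[8,8,0] → ·  [on edge]
    (6,3)@(13, 7): e=[-18,14,20] → ·
    (7,3)@(15, 7): e=[-16,16,16] → ·
    (8,3)@(17, 7): e=[-14,18,12] → ·
    (9,3)@(19, 7): e=[-12,20,8] → ·
    (11,3)@(23, 7): e=[-8,24,0] → ·  [on edge]
  covered (4 px):
    · · · · · · · · · · · ·
    · · · · · · · · · · · ·
    · · · · · · █ █ █ █ · ·
    · · · · · · · · · · · ·
T1:
  2·area = 36  (B↔C swapped to make it positive)
  edge (22, 2)→(0, 6): d=(-22,4) right/bottom  bias=-1
  edge (0, 6)→(24, 0): d=(24,-6) top-left  bias=+0
  edge (24, 0)→(22, 2): d=(-2,2) right/bottom  bias=-1
    (10,0)@(21, 1): e=[26,6,4] → █
    (11,0)@(23, 1): e=[18,18,0] → ·  [on edge]
    (6,1)@(13, 3): e=[14,6,16] → █
    (7,1)@(15, 3): e=[6,18,12] → █
    (8,1)@(17, 3): e=[-2,30,8] → ·
    (10,1)@(21, 3): e=[-18,54,0] → ·  [on edge]
    (2,2)@(5, 5): e=[2,6,28] → █
    (3,2)@(7, 5): e=[-6,18,24] → ·
    (6,2)@(13, 5): e=[-30,54,12] → ·
    (7,2)@(15, 5): e=[-38,66,8] → ·
    (9,2)@(19, 5): e=[-54,90,0] → ·  [on edge]
    (2,3)@(5, 7): e=[-42,54,24] → ·
    (8,3)@(17, 7): e=[-90,126,0] → ·  [on edge]
  covered (4 px):
    · · · · · · · · · · █ ·
    · · · · · · █ █ · · · ·
    · · █ · · · · · · · · ·
    · · · · · · · · · · · ·
T2:
  2·area = 92
  edge (2, 8)→(4, 0): d=(2,-8) top-left  bias=+0
  edge (4, 0)→(14, 6): d=(10,6) right/bottom  bias=-1
  edge (14, 6)→(2, 8): d=(-12,2) right/bottom  bias=-1
    (2,0)@(5, 1): e=[10,4,78] → █
    (3,0)@(7, 1): e=[26,-8,74] → ·
    (2,1)@(5, 3): e=[14,24,54] → █
    (3,1)@(7, 3): e=[30,12,50] → █
    (4,1)@(9, 3): e=[46,0,46] → ·  [on edge]
    (1,2)@(3, 5): e=[2,56,34] → █
    (4,2)@(9, 5): e=[50,20,22] → █
    (5,2)@(11, 5): e=[66,8,18] → █
    (6,2)@(13, 5): e=[82,-4,14] → ·
    (1,3)@(3, 7): e=[6,76,10] → █
    (4,3)@(9, 7): e=[54,40,-2] → ·
    (5,3)@(11, 7): e=[70,28,-6] → ·
  covered (11 px):
    · · █ · · · · · · · · ·
    · · █ █ · · · · · · · ·
    · █ █ █ █ █ · · · · · ·
    · █ █ █ · · · · · · · ·
T3:
  2·area = 28
  edge (14, 6)→(13, 3): d=(-1,-3) top-left  bias=+0
  edge (13, 3)→(22, 2): d=(9,-1) top-left  bias=+0
  edge (22, 2)→(14, 6): d=(-8,4) right/bottom  bias=-1
    (6,1)@(13, 3): e=[0,0,28] → █  [on edge]
    (7,1)@(15, 3): e=[6,2,20] → █
    (8,1)@(17, 3): e=[12,4,12] → █
    (9,1)@(19, 3): e=[18,6,4] → █
    (10,1)@(21, 3): e=[24,8,-4] → ·
    (6,2)@(13, 5): e=[-2,18,12] → ·
    (7,2)@(15, 5): e=[4,20,4] → █
    (8,2)@(17, 5): e=[10,22,-4] → ·
    (9,2)@(19, 5): e=[16,24,-12] → ·
    (7,3)@(15, 7): e=[2,38,-12] → ·
  covered (5 px):
    · · · · · · · · · · · ·
    · · · · · · █ █ █ █ · ·
    · · · · · · · █ · · · ·
    · · · · · · · · · · · ·

Final: 24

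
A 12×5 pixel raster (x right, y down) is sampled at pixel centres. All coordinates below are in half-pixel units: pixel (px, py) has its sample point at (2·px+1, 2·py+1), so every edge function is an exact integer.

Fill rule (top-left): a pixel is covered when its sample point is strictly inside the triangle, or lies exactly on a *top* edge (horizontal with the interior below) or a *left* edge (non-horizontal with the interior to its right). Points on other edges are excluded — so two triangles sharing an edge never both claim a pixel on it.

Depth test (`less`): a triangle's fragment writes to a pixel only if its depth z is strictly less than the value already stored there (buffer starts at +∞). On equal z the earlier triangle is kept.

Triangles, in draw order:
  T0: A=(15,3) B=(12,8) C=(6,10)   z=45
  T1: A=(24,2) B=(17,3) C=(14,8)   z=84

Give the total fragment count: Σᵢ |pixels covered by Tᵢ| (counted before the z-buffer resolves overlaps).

T0:
  2·area = 24
  edge (15, 3)→(12, 8): d=(-3,5) right/bottom  bias=-1
  edge (12, 8)→(6, 10): d=(-6,2) right/bottom  bias=-1
  edge (6, 10)→(15, 3): d=(9,-7) top-left  bias=+0
    (7,1)@(15, 3): e=[0,24,0] → ·  [on edge]
    (6,2)@(13, 5): e=[4,16,4] → #
    (7,2)@(15, 5): e=[-6,12,18] → ·
    (10,2)@(21, 5): e=[-36,0,60] → ·  [on edge]
    (5,3)@(11, 7): e=[8,8,8] → #
    (6,3)@(13, 7): e=[-2,4,22] → ·
    (7,3)@(15, 7): e=[-12,0,36] → ·  [on edge]
    (4,4)@(9, 9): e=[12,0,12] → ·  [on edge]
    (5,4)@(11, 9): e=[2,-4,26] → ·
  covered (2 px):
    · · · · · · · · · · · ·
    · · · · · · · · · · · ·
    · · · · · · # · · · · ·
    · · · · · # · · · · · ·
    · · · · · · · · · · · ·
T1:
  2·area = 32  (B↔C swapped to make it positive)
  edge (24, 2)→(14, 8): d=(-10,6) right/bottom  bias=-1
  edge (14, 8)→(17, 3): d=(3,-5) top-left  bias=+0
  edge (17, 3)→(24, 2): d=(7,-1) top-left  bias=+0
    (8,1)@(17, 3): e=[32,0,0] → #  [on edge]
    (9,1)@(19, 3): e=[20,10,2] → #
    (10,1)@(21, 3): e=[8,20,4] → #
    (11,1)@(23, 3): e=[-4,30,6] → ·
    (1,2)@(3, 5): e=[96,-64,0] → ·  [on edge]
    (8,2)@(17, 5): e=[12,6,14] → #
    (9,2)@(19, 5): e=[0,16,16] → ·  [on edge]
    (10,2)@(21, 5): e=[-12,26,18] → ·
    (7,3)@(15, 7): e=[4,2,26] → #
    (8,3)@(17, 7): e=[-8,12,28] → ·
    (7,4)@(15, 9): e=[-16,8,40] → ·
  covered (5 px):
    · · · · · · · · · · · ·
    · · · · · · · · # # # ·
    · · · · · · · · # · · ·
    · · · · · · · # · · · ·
    · · · · · · · · · · · ·

Answer: 7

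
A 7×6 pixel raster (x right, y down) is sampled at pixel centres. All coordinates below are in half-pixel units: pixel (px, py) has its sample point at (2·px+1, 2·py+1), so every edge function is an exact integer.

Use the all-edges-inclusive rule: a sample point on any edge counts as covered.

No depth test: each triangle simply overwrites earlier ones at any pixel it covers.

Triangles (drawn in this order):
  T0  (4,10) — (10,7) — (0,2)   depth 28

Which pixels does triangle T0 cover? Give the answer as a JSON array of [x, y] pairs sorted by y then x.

T0:
  2·area = 60  (B↔C swapped to make it positive)
  edge (4, 10)→(0, 2): d=(-4,-8) inclusive
  edge (0, 2)→(10, 7): d=(10,5) inclusive
  edge (10, 7)→(4, 10): d=(-6,3) inclusive
    (0,1)@(1, 3): e=[4,5,51] → X
    (1,1)@(3, 3): e=[20,-5,45] → .
    (0,2)@(1, 5): e=[-4,25,39] → .
    (1,2)@(3, 5): e=[12,15,33] → X
    (2,2)@(5, 5): e=[28,5,27] → X
    (3,2)@(7, 5): e=[44,-5,21] → .
    (1,3)@(3, 7): e=[4,35,21] → X
    (3,3)@(7, 7): e=[36,15,9] → X
    (4,3)@(9, 7): e=[52,5,3] → X
    (5,3)@(11, 7): e=[68,-5,-3] → .
    (1,4)@(3, 9): e=[-4,55,9] → .
    (2,4)@(5, 9): e=[12,45,3] → X
  covered (8 px):
    . . . . . . .
    X . . . . . .
    . X X . . . .
    . X X X X . .
    . . X . . . .
    . . . . . . .

Final: [[0,1],[1,2],[2,2],[1,3],[2,3],[3,3],[4,3],[2,4]]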